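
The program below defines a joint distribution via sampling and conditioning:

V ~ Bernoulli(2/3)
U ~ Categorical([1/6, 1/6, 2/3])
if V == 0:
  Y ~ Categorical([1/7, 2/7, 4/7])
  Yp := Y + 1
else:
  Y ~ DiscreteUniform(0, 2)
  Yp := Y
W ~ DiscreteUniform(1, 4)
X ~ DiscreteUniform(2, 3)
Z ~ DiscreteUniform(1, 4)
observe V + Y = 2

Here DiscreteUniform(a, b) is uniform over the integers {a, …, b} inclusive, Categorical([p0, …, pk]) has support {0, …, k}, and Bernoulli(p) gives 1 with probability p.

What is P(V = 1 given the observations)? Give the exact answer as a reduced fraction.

P(V = 1 | obs) = 7/13

Enumerate traces; 192 have nonzero weight after conditioning:
  (V=0, U=0, Y=2, W=1, X=2, Z=1) weight 1/1008
  (V=0, U=0, Y=2, W=1, X=2, Z=2) weight 1/1008
  (V=0, U=0, Y=2, W=1, X=2, Z=3) weight 1/1008
  (V=0, U=0, Y=2, W=1, X=2, Z=4) weight 1/1008
  (V=0, U=0, Y=2, W=1, X=3, Z=1) weight 1/1008
  (V=0, U=0, Y=2, W=1, X=3, Z=2) weight 1/1008
  (V=0, U=0, Y=2, W=1, X=3, Z=3) weight 1/1008
  (V=0, U=0, Y=2, W=1, X=3, Z=4) weight 1/1008
  (V=1, U=0, Y=1, W=1, X=2, Z=1) weight 1/864
  … 183 more
Group by V:
  weight(V=0) = 4/21
  weight(V=1) = 2/9
Total weight = 4/21 + 2/9 = 26/63
P(V=0 | obs) = 4/21 / 26/63 = 6/13
P(V=1 | obs) = 2/9 / 26/63 = 7/13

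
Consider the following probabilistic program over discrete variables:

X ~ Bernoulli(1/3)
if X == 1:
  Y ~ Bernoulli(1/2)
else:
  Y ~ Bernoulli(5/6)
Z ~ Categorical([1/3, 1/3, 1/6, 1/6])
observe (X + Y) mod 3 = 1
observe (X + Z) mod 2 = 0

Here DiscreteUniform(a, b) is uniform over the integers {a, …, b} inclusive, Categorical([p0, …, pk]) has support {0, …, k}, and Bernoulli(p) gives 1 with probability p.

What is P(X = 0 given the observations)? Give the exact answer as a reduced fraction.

P(X = 0 | obs) = 10/13

Enumerate traces; 4 have nonzero weight after conditioning:
  (X=0, Y=1, Z=0) weight 5/27
  (X=0, Y=1, Z=2) weight 5/54
  (X=1, Y=0, Z=1) weight 1/18
  (X=1, Y=0, Z=3) weight 1/36
Group by X:
  weight(X=0) = 5/18
  weight(X=1) = 1/12
Total weight = 5/18 + 1/12 = 13/36
P(X=0 | obs) = 5/18 / 13/36 = 10/13
P(X=1 | obs) = 1/12 / 13/36 = 3/13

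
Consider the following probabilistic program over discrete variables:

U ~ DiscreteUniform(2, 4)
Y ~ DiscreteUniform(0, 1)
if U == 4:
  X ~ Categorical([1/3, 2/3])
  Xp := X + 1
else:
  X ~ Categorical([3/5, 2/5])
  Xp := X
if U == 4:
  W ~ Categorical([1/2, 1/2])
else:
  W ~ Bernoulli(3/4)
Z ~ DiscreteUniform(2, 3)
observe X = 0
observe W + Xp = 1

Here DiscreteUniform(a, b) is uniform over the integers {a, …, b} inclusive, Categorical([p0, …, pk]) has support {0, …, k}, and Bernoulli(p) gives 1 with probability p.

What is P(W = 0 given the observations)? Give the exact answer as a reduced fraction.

Enumerate traces; 12 have nonzero weight after conditioning:
  (U=2, Y=0, X=0, W=1, Z=2) weight 3/80
  (U=2, Y=0, X=0, W=1, Z=3) weight 3/80
  (U=2, Y=1, X=0, W=1, Z=2) weight 3/80
  (U=2, Y=1, X=0, W=1, Z=3) weight 3/80
  (U=3, Y=0, X=0, W=1, Z=2) weight 3/80
  (U=3, Y=0, X=0, W=1, Z=3) weight 3/80
  (U=3, Y=1, X=0, W=1, Z=2) weight 3/80
  (U=3, Y=1, X=0, W=1, Z=3) weight 3/80
  (U=4, Y=0, X=0, W=0, Z=2) weight 1/72
  … 3 more
Group by W:
  weight(W=0) = 1/18
  weight(W=1) = 3/10
Total weight = 1/18 + 3/10 = 16/45
P(W=0 | obs) = 1/18 / 16/45 = 5/32
P(W=1 | obs) = 3/10 / 16/45 = 27/32

P(W = 0 | obs) = 5/32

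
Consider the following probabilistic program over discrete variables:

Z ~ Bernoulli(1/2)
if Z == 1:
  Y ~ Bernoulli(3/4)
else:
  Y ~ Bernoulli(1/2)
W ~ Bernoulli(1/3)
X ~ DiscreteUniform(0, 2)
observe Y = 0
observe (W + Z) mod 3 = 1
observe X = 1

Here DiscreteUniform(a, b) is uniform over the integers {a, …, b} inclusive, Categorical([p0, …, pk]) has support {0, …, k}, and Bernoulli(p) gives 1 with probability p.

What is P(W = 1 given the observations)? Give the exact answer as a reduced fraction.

Enumerate traces; 2 have nonzero weight after conditioning:
  (Z=0, Y=0, W=1, X=1) weight 1/36
  (Z=1, Y=0, W=0, X=1) weight 1/36
Group by W:
  weight(W=0) = 1/36
  weight(W=1) = 1/36
Total weight = 1/36 + 1/36 = 1/18
P(W=0 | obs) = 1/36 / 1/18 = 1/2
P(W=1 | obs) = 1/36 / 1/18 = 1/2

P(W = 1 | obs) = 1/2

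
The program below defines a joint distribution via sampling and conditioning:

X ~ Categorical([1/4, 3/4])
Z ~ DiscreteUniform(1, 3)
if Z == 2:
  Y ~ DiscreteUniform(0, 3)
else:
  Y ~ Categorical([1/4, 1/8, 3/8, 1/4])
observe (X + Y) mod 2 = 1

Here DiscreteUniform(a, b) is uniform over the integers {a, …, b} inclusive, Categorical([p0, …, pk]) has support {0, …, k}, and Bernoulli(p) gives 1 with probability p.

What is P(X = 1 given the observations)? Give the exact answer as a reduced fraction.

Enumerate traces; 12 have nonzero weight after conditioning:
  (X=0, Z=1, Y=1) weight 1/96
  (X=0, Z=1, Y=3) weight 1/48
  (X=0, Z=2, Y=1) weight 1/48
  (X=0, Z=2, Y=3) weight 1/48
  (X=0, Z=3, Y=1) weight 1/96
  (X=0, Z=3, Y=3) weight 1/48
  (X=1, Z=1, Y=0) weight 1/16
  (X=1, Z=1, Y=2) weight 3/32
  … 4 more
Group by X:
  weight(X=0) = 5/48
  weight(X=1) = 7/16
Total weight = 5/48 + 7/16 = 13/24
P(X=0 | obs) = 5/48 / 13/24 = 5/26
P(X=1 | obs) = 7/16 / 13/24 = 21/26

P(X = 1 | obs) = 21/26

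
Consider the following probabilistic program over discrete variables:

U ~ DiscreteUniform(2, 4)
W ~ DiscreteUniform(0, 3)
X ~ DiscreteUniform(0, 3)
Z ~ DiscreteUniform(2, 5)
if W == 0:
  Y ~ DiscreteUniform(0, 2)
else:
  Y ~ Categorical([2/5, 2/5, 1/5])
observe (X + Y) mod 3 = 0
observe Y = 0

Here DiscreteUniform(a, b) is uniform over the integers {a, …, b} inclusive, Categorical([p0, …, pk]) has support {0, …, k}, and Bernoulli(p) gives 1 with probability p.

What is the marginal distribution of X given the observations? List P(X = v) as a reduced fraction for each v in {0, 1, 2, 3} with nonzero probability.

Enumerate traces; 96 have nonzero weight after conditioning:
  (U=2, W=0, X=0, Z=2, Y=0) weight 1/576
  (U=2, W=0, X=0, Z=3, Y=0) weight 1/576
  (U=2, W=0, X=0, Z=4, Y=0) weight 1/576
  (U=2, W=0, X=0, Z=5, Y=0) weight 1/576
  (U=2, W=0, X=3, Z=2, Y=0) weight 1/576
  (U=2, W=0, X=3, Z=3, Y=0) weight 1/576
  (U=2, W=0, X=3, Z=4, Y=0) weight 1/576
  (U=2, W=0, X=3, Z=5, Y=0) weight 1/576
  … 88 more
Group by X:
  weight(X=0) = 23/240
  weight(X=3) = 23/240
Total weight = 23/240 + 23/240 = 23/120
P(X=0 | obs) = 23/240 / 23/120 = 1/2
P(X=3 | obs) = 23/240 / 23/120 = 1/2

P(X=0) = 1/2, P(X=3) = 1/2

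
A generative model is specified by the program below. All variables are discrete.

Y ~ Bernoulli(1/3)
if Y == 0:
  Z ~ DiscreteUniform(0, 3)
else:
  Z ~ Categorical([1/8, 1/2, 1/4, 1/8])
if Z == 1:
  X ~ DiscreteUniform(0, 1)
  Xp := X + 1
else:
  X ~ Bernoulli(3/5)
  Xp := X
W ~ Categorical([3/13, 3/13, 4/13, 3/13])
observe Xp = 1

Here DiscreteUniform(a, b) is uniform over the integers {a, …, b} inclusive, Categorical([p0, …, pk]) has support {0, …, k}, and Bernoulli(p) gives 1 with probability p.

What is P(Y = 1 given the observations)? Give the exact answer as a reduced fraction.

Enumerate traces; 32 have nonzero weight after conditioning:
  (Y=0, Z=0, X=1, W=0) weight 3/130
  (Y=0, Z=0, X=1, W=1) weight 3/130
  (Y=0, Z=0, X=1, W=2) weight 2/65
  (Y=0, Z=0, X=1, W=3) weight 3/130
  (Y=0, Z=1, X=0, W=0) weight 1/52
  (Y=0, Z=1, X=0, W=1) weight 1/52
  (Y=0, Z=1, X=0, W=2) weight 1/39
  (Y=0, Z=1, X=0, W=3) weight 1/52
  (Y=1, Z=0, X=1, W=0) weight 3/520
  … 23 more
Group by Y:
  weight(Y=0) = 23/60
  weight(Y=1) = 11/60
Total weight = 23/60 + 11/60 = 17/30
P(Y=0 | obs) = 23/60 / 17/30 = 23/34
P(Y=1 | obs) = 11/60 / 17/30 = 11/34

P(Y = 1 | obs) = 11/34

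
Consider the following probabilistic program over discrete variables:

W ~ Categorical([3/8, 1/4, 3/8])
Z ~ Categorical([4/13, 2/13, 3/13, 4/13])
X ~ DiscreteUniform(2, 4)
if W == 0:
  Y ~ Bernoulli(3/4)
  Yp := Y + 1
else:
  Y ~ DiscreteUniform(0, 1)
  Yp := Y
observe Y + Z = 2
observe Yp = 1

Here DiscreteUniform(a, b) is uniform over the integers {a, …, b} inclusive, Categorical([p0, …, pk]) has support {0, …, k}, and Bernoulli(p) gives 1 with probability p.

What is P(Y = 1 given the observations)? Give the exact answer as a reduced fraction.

P(Y = 1 | obs) = 20/29

Enumerate traces; 9 have nonzero weight after conditioning:
  (W=0, Z=2, X=2, Y=0) weight 3/416
  (W=0, Z=2, X=3, Y=0) weight 3/416
  (W=0, Z=2, X=4, Y=0) weight 3/416
  (W=1, Z=1, X=2, Y=1) weight 1/156
  (W=1, Z=1, X=3, Y=1) weight 1/156
  (W=1, Z=1, X=4, Y=1) weight 1/156
  (W=2, Z=1, X=2, Y=1) weight 1/104
  (W=2, Z=1, X=3, Y=1) weight 1/104
  … 1 more
Group by Y:
  weight(Y=0) = 9/416
  weight(Y=1) = 5/104
Total weight = 9/416 + 5/104 = 29/416
P(Y=0 | obs) = 9/416 / 29/416 = 9/29
P(Y=1 | obs) = 5/104 / 29/416 = 20/29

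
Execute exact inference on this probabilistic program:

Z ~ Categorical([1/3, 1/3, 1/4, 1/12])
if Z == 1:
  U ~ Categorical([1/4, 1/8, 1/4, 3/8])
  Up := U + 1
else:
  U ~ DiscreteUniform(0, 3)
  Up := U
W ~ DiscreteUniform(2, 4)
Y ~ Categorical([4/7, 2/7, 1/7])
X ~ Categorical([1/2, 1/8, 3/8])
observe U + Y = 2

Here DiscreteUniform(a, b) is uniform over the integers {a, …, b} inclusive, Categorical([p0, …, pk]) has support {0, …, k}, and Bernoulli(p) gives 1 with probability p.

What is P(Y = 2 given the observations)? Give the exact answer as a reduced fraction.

P(Y = 2 | obs) = 3/20

Enumerate traces; 108 have nonzero weight after conditioning:
  (Z=0, U=0, W=2, Y=2, X=0) weight 1/504
  (Z=0, U=0, W=2, Y=2, X=1) weight 1/2016
  (Z=0, U=0, W=2, Y=2, X=2) weight 1/672
  (Z=0, U=0, W=3, Y=2, X=0) weight 1/504
  (Z=0, U=0, W=3, Y=2, X=1) weight 1/2016
  (Z=0, U=0, W=3, Y=2, X=2) weight 1/672
  (Z=0, U=0, W=4, Y=2, X=0) weight 1/504
  (Z=0, U=0, W=4, Y=2, X=1) weight 1/2016
  (Z=0, U=1, W=2, Y=1, X=0) weight 1/252
  (Z=0, U=2, W=2, Y=0, X=0) weight 1/126
  … 98 more
Group by Y:
  weight(Y=0) = 1/7
  weight(Y=1) = 5/84
  weight(Y=2) = 1/28
Total weight = 1/7 + 5/84 + 1/28 = 5/21
P(Y=0 | obs) = 1/7 / 5/21 = 3/5
P(Y=1 | obs) = 5/84 / 5/21 = 1/4
P(Y=2 | obs) = 1/28 / 5/21 = 3/20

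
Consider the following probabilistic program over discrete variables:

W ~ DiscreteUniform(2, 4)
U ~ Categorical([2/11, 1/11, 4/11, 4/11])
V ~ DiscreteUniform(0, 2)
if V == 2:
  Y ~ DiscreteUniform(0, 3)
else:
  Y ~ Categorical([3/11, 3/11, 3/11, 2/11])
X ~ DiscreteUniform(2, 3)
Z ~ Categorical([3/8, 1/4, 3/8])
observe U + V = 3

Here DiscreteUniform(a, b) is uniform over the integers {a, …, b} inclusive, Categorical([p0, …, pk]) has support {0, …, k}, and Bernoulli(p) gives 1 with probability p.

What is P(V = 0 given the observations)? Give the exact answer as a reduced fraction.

P(V = 0 | obs) = 4/9

Enumerate traces; 216 have nonzero weight after conditioning:
  (W=2, U=1, V=2, Y=0, X=2, Z=0) weight 1/2112
  (W=2, U=1, V=2, Y=0, X=2, Z=1) weight 1/3168
  (W=2, U=1, V=2, Y=0, X=2, Z=2) weight 1/2112
  (W=2, U=1, V=2, Y=0, X=3, Z=0) weight 1/2112
  (W=2, U=1, V=2, Y=0, X=3, Z=1) weight 1/3168
  (W=2, U=1, V=2, Y=0, X=3, Z=2) weight 1/2112
  (W=2, U=1, V=2, Y=1, X=2, Z=0) weight 1/2112
  (W=2, U=1, V=2, Y=1, X=2, Z=1) weight 1/3168
  (W=2, U=2, V=1, Y=0, X=2, Z=0) weight 1/484
  (W=2, U=3, V=0, Y=0, X=2, Z=0) weight 1/484
  … 206 more
Group by V:
  weight(V=0) = 4/33
  weight(V=1) = 4/33
  weight(V=2) = 1/33
Total weight = 4/33 + 4/33 + 1/33 = 3/11
P(V=0 | obs) = 4/33 / 3/11 = 4/9
P(V=1 | obs) = 4/33 / 3/11 = 4/9
P(V=2 | obs) = 1/33 / 3/11 = 1/9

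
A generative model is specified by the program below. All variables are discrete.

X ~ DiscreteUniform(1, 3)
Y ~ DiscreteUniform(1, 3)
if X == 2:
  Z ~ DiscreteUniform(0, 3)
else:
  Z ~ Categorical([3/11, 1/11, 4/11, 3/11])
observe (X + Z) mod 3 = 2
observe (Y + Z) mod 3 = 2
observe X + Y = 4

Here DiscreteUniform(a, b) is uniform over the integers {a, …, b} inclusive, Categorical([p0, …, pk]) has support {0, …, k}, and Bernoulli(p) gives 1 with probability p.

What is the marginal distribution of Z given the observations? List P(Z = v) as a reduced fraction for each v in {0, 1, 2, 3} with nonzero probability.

Enumerate traces; 2 have nonzero weight after conditioning:
  (X=2, Y=2, Z=0) weight 1/36
  (X=2, Y=2, Z=3) weight 1/36
Group by Z:
  weight(Z=0) = 1/36
  weight(Z=3) = 1/36
Total weight = 1/36 + 1/36 = 1/18
P(Z=0 | obs) = 1/36 / 1/18 = 1/2
P(Z=3 | obs) = 1/36 / 1/18 = 1/2

P(Z=0) = 1/2, P(Z=3) = 1/2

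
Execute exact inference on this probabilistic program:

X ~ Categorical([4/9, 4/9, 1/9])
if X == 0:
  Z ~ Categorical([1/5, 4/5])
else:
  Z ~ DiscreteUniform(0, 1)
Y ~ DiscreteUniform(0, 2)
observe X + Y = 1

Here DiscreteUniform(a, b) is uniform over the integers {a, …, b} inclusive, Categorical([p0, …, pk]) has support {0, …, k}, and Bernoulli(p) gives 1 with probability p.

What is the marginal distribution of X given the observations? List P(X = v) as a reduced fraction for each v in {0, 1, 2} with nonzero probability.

Enumerate traces; 4 have nonzero weight after conditioning:
  (X=0, Z=0, Y=1) weight 4/135
  (X=0, Z=1, Y=1) weight 16/135
  (X=1, Z=0, Y=0) weight 2/27
  (X=1, Z=1, Y=0) weight 2/27
Group by X:
  weight(X=0) = 4/27
  weight(X=1) = 4/27
Total weight = 4/27 + 4/27 = 8/27
P(X=0 | obs) = 4/27 / 8/27 = 1/2
P(X=1 | obs) = 4/27 / 8/27 = 1/2

P(X=0) = 1/2, P(X=1) = 1/2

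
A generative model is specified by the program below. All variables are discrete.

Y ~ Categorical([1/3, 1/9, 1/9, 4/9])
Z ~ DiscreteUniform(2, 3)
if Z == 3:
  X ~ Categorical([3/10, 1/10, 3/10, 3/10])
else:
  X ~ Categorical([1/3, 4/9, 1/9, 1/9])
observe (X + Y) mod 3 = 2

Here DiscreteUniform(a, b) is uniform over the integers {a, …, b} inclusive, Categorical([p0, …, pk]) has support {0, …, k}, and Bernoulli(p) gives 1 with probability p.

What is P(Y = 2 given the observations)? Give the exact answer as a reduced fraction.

P(Y = 2 | obs) = 47/201

Enumerate traces; 10 have nonzero weight after conditioning:
  (Y=0, Z=2, X=2) weight 1/54
  (Y=0, Z=3, X=2) weight 1/20
  (Y=1, Z=2, X=1) weight 2/81
  (Y=1, Z=3, X=1) weight 1/180
  (Y=2, Z=2, X=0) weight 1/54
  (Y=2, Z=2, X=3) weight 1/162
  (Y=2, Z=3, X=0) weight 1/60
  (Y=2, Z=3, X=3) weight 1/60
  (Y=3, Z=2, X=2) weight 2/81
  … 1 more
Group by Y:
  weight(Y=0) = 37/540
  weight(Y=1) = 49/1620
  weight(Y=2) = 47/810
  weight(Y=3) = 37/405
Total weight = 37/540 + 49/1620 + 47/810 + 37/405 = 67/270
P(Y=0 | obs) = 37/540 / 67/270 = 37/134
P(Y=1 | obs) = 49/1620 / 67/270 = 49/402
P(Y=2 | obs) = 47/810 / 67/270 = 47/201
P(Y=3 | obs) = 37/405 / 67/270 = 74/201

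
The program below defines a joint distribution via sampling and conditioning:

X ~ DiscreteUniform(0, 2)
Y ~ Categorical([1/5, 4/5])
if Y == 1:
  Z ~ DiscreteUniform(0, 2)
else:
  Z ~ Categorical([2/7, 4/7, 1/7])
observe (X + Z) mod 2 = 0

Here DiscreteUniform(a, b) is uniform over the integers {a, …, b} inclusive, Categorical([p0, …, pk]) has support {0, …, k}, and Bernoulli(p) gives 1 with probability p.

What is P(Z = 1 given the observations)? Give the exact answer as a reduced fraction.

Enumerate traces; 10 have nonzero weight after conditioning:
  (X=0, Y=0, Z=0) weight 2/105
  (X=0, Y=0, Z=2) weight 1/105
  (X=0, Y=1, Z=0) weight 4/45
  (X=0, Y=1, Z=2) weight 4/45
  (X=1, Y=0, Z=1) weight 4/105
  (X=1, Y=1, Z=1) weight 4/45
  (X=2, Y=0, Z=0) weight 2/105
  (X=2, Y=0, Z=2) weight 1/105
  … 2 more
Group by Z:
  weight(Z=0) = 68/315
  weight(Z=1) = 8/63
  weight(Z=2) = 62/315
Total weight = 68/315 + 8/63 + 62/315 = 34/63
P(Z=0 | obs) = 68/315 / 34/63 = 2/5
P(Z=1 | obs) = 8/63 / 34/63 = 4/17
P(Z=2 | obs) = 62/315 / 34/63 = 31/85

P(Z = 1 | obs) = 4/17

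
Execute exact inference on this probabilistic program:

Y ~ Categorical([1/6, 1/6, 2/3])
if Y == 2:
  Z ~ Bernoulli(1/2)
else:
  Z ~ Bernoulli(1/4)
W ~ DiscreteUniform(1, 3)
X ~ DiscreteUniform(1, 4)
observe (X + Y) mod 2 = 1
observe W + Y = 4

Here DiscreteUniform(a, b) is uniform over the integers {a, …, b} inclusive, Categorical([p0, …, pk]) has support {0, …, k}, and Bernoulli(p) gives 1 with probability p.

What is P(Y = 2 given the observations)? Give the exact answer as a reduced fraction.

Enumerate traces; 8 have nonzero weight after conditioning:
  (Y=1, Z=0, W=3, X=2) weight 1/96
  (Y=1, Z=0, W=3, X=4) weight 1/96
  (Y=1, Z=1, W=3, X=2) weight 1/288
  (Y=1, Z=1, W=3, X=4) weight 1/288
  (Y=2, Z=0, W=2, X=1) weight 1/36
  (Y=2, Z=0, W=2, X=3) weight 1/36
  (Y=2, Z=1, W=2, X=1) weight 1/36
  (Y=2, Z=1, W=2, X=3) weight 1/36
Group by Y:
  weight(Y=1) = 1/36
  weight(Y=2) = 1/9
Total weight = 1/36 + 1/9 = 5/36
P(Y=1 | obs) = 1/36 / 5/36 = 1/5
P(Y=2 | obs) = 1/9 / 5/36 = 4/5

P(Y = 2 | obs) = 4/5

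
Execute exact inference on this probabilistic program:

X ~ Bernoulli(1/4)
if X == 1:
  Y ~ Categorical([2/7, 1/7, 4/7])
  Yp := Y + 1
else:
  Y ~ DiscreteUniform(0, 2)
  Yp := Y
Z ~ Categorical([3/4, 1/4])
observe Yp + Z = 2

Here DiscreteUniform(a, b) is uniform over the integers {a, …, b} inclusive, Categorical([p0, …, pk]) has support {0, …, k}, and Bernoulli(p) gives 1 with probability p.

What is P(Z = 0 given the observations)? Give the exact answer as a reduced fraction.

Enumerate traces; 4 have nonzero weight after conditioning:
  (X=0, Y=1, Z=1) weight 1/16
  (X=0, Y=2, Z=0) weight 3/16
  (X=1, Y=0, Z=1) weight 1/56
  (X=1, Y=1, Z=0) weight 3/112
Group by Z:
  weight(Z=0) = 3/14
  weight(Z=1) = 9/112
Total weight = 3/14 + 9/112 = 33/112
P(Z=0 | obs) = 3/14 / 33/112 = 8/11
P(Z=1 | obs) = 9/112 / 33/112 = 3/11

P(Z = 0 | obs) = 8/11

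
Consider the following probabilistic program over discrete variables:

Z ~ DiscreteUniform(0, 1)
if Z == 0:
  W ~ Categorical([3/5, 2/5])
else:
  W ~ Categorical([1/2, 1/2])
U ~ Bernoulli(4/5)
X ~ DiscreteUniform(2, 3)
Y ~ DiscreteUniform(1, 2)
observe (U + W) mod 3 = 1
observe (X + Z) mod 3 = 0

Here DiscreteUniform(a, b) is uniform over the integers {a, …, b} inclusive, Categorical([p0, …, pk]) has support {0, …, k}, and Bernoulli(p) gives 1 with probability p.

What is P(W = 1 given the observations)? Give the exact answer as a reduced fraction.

Enumerate traces; 8 have nonzero weight after conditioning:
  (Z=0, W=0, U=1, X=3, Y=1) weight 3/50
  (Z=0, W=0, U=1, X=3, Y=2) weight 3/50
  (Z=0, W=1, U=0, X=3, Y=1) weight 1/100
  (Z=0, W=1, U=0, X=3, Y=2) weight 1/100
  (Z=1, W=0, U=1, X=2, Y=1) weight 1/20
  (Z=1, W=0, U=1, X=2, Y=2) weight 1/20
  (Z=1, W=1, U=0, X=2, Y=1) weight 1/80
  (Z=1, W=1, U=0, X=2, Y=2) weight 1/80
Group by W:
  weight(W=0) = 11/50
  weight(W=1) = 9/200
Total weight = 11/50 + 9/200 = 53/200
P(W=0 | obs) = 11/50 / 53/200 = 44/53
P(W=1 | obs) = 9/200 / 53/200 = 9/53

P(W = 1 | obs) = 9/53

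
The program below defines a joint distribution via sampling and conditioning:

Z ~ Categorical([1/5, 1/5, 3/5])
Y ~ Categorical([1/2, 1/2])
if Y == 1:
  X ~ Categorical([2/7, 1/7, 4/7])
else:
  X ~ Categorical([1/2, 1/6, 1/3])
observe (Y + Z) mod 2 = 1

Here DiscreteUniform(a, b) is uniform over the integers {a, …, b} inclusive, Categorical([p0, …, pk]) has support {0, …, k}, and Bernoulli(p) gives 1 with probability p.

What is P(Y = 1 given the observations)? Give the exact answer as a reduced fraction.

Enumerate traces; 9 have nonzero weight after conditioning:
  (Z=0, Y=1, X=0) weight 1/35
  (Z=0, Y=1, X=1) weight 1/70
  (Z=0, Y=1, X=2) weight 2/35
  (Z=1, Y=0, X=0) weight 1/20
  (Z=1, Y=0, X=1) weight 1/60
  (Z=1, Y=0, X=2) weight 1/30
  (Z=2, Y=1, X=0) weight 3/35
  (Z=2, Y=1, X=1) weight 3/70
  … 1 more
Group by Y:
  weight(Y=0) = 1/10
  weight(Y=1) = 2/5
Total weight = 1/10 + 2/5 = 1/2
P(Y=0 | obs) = 1/10 / 1/2 = 1/5
P(Y=1 | obs) = 2/5 / 1/2 = 4/5

P(Y = 1 | obs) = 4/5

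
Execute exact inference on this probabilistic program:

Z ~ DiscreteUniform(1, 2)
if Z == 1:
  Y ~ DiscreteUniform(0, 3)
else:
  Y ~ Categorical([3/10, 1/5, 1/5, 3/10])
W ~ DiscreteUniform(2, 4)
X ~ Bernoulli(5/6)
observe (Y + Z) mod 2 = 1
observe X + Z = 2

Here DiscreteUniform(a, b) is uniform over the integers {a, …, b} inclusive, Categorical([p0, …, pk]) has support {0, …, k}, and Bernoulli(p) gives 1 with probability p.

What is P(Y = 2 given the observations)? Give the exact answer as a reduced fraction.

P(Y = 2 | obs) = 5/12

Enumerate traces; 12 have nonzero weight after conditioning:
  (Z=1, Y=0, W=2, X=1) weight 5/144
  (Z=1, Y=0, W=3, X=1) weight 5/144
  (Z=1, Y=0, W=4, X=1) weight 5/144
  (Z=1, Y=2, W=2, X=1) weight 5/144
  (Z=1, Y=2, W=3, X=1) weight 5/144
  (Z=1, Y=2, W=4, X=1) weight 5/144
  (Z=2, Y=1, W=2, X=0) weight 1/180
  (Z=2, Y=1, W=3, X=0) weight 1/180
  (Z=2, Y=3, W=2, X=0) weight 1/120
  … 3 more
Group by Y:
  weight(Y=0) = 5/48
  weight(Y=1) = 1/60
  weight(Y=2) = 5/48
  weight(Y=3) = 1/40
Total weight = 5/48 + 1/60 + 5/48 + 1/40 = 1/4
P(Y=0 | obs) = 5/48 / 1/4 = 5/12
P(Y=1 | obs) = 1/60 / 1/4 = 1/15
P(Y=2 | obs) = 5/48 / 1/4 = 5/12
P(Y=3 | obs) = 1/40 / 1/4 = 1/10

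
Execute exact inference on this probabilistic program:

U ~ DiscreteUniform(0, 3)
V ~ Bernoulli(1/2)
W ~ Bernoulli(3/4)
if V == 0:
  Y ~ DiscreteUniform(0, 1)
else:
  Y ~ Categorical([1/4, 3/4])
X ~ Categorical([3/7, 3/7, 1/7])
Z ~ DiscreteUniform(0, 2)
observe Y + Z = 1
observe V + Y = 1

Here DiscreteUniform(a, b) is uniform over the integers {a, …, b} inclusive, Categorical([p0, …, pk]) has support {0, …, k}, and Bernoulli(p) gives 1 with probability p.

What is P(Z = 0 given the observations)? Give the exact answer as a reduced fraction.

P(Z = 0 | obs) = 2/3

Enumerate traces; 48 have nonzero weight after conditioning:
  (U=0, V=0, W=0, Y=1, X=0, Z=0) weight 1/448
  (U=0, V=0, W=0, Y=1, X=1, Z=0) weight 1/448
  (U=0, V=0, W=0, Y=1, X=2, Z=0) weight 1/1344
  (U=0, V=0, W=1, Y=1, X=0, Z=0) weight 3/448
  (U=0, V=0, W=1, Y=1, X=1, Z=0) weight 3/448
  (U=0, V=0, W=1, Y=1, X=2, Z=0) weight 1/448
  (U=0, V=1, W=0, Y=0, X=0, Z=1) weight 1/896
  (U=0, V=1, W=0, Y=0, X=1, Z=1) weight 1/896
  … 40 more
Group by Z:
  weight(Z=0) = 1/12
  weight(Z=1) = 1/24
Total weight = 1/12 + 1/24 = 1/8
P(Z=0 | obs) = 1/12 / 1/8 = 2/3
P(Z=1 | obs) = 1/24 / 1/8 = 1/3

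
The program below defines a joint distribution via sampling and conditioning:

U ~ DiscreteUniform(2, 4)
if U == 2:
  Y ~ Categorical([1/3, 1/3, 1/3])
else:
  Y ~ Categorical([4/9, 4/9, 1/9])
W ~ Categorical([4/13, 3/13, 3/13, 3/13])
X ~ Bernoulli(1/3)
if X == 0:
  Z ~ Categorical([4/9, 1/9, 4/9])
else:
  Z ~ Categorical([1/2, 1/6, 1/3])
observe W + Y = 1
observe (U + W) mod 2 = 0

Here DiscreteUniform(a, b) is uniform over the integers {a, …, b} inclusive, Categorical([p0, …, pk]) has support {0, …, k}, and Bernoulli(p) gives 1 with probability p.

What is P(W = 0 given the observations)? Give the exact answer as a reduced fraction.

Enumerate traces; 18 have nonzero weight after conditioning:
  (U=2, Y=1, W=0, X=0, Z=0) weight 32/3159
  (U=2, Y=1, W=0, X=0, Z=1) weight 8/3159
  (U=2, Y=1, W=0, X=0, Z=2) weight 32/3159
  (U=2, Y=1, W=0, X=1, Z=0) weight 2/351
  (U=2, Y=1, W=0, X=1, Z=1) weight 2/1053
  (U=2, Y=1, W=0, X=1, Z=2) weight 4/1053
  (U=3, Y=0, W=1, X=0, Z=0) weight 32/3159
  (U=3, Y=0, W=1, X=0, Z=1) weight 8/3159
  … 10 more
Group by W:
  weight(W=0) = 28/351
  weight(W=1) = 4/117
Total weight = 28/351 + 4/117 = 40/351
P(W=0 | obs) = 28/351 / 40/351 = 7/10
P(W=1 | obs) = 4/117 / 40/351 = 3/10

P(W = 0 | obs) = 7/10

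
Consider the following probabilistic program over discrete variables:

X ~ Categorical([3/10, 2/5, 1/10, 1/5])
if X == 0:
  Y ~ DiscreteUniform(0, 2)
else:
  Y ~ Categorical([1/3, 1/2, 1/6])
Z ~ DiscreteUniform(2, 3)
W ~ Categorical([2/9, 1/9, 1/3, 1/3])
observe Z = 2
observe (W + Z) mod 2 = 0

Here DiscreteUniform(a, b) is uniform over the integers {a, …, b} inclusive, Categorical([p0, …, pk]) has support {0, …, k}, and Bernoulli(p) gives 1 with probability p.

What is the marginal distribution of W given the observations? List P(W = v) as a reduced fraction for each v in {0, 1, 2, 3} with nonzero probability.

P(W=0) = 2/5, P(W=2) = 3/5

Enumerate traces; 24 have nonzero weight after conditioning:
  (X=0, Y=0, Z=2, W=0) weight 1/90
  (X=0, Y=0, Z=2, W=2) weight 1/60
  (X=0, Y=1, Z=2, W=0) weight 1/90
  (X=0, Y=1, Z=2, W=2) weight 1/60
  (X=0, Y=2, Z=2, W=0) weight 1/90
  (X=0, Y=2, Z=2, W=2) weight 1/60
  (X=1, Y=0, Z=2, W=0) weight 2/135
  (X=1, Y=0, Z=2, W=2) weight 1/45
  … 16 more
Group by W:
  weight(W=0) = 1/9
  weight(W=2) = 1/6
Total weight = 1/9 + 1/6 = 5/18
P(W=0 | obs) = 1/9 / 5/18 = 2/5
P(W=2 | obs) = 1/6 / 5/18 = 3/5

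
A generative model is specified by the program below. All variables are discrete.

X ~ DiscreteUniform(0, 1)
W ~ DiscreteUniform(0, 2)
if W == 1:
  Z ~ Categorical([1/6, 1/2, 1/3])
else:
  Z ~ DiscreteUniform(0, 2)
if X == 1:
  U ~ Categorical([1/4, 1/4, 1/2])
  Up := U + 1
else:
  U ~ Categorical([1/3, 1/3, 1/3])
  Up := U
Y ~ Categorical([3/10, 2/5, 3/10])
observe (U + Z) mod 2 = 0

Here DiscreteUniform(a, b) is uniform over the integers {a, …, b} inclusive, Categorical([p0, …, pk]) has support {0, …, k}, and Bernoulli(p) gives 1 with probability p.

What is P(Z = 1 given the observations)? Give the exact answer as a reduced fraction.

Enumerate traces; 90 have nonzero weight after conditioning:
  (X=0, W=0, Z=0, U=0, Y=0) weight 1/180
  (X=0, W=0, Z=0, U=0, Y=1) weight 1/135
  (X=0, W=0, Z=0, U=0, Y=2) weight 1/180
  (X=0, W=0, Z=0, U=2, Y=0) weight 1/180
  (X=0, W=0, Z=0, U=2, Y=1) weight 1/135
  (X=0, W=0, Z=0, U=2, Y=2) weight 1/180
  (X=0, W=0, Z=1, U=1, Y=0) weight 1/180
  (X=0, W=0, Z=1, U=1, Y=1) weight 1/135
  (X=0, W=0, Z=2, U=0, Y=0) weight 1/180
  … 81 more
Group by Z:
  weight(Z=0) = 85/432
  weight(Z=1) = 49/432
  weight(Z=2) = 17/72
Total weight = 85/432 + 49/432 + 17/72 = 59/108
P(Z=0 | obs) = 85/432 / 59/108 = 85/236
P(Z=1 | obs) = 49/432 / 59/108 = 49/236
P(Z=2 | obs) = 17/72 / 59/108 = 51/118

P(Z = 1 | obs) = 49/236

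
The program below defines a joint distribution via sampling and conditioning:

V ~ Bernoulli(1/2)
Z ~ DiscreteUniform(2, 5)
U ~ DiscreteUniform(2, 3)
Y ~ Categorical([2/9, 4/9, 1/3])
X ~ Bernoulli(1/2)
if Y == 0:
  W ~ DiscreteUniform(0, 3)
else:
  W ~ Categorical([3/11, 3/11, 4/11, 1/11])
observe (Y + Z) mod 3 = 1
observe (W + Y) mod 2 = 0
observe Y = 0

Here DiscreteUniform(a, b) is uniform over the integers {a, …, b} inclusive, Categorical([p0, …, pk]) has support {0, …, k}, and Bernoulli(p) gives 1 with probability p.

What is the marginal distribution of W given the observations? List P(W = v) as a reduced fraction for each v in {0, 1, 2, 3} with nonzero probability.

Enumerate traces; 16 have nonzero weight after conditioning:
  (V=0, Z=4, U=2, Y=0, X=0, W=0) weight 1/576
  (V=0, Z=4, U=2, Y=0, X=0, W=2) weight 1/576
  (V=0, Z=4, U=2, Y=0, X=1, W=0) weight 1/576
  (V=0, Z=4, U=2, Y=0, X=1, W=2) weight 1/576
  (V=0, Z=4, U=3, Y=0, X=0, W=0) weight 1/576
  (V=0, Z=4, U=3, Y=0, X=0, W=2) weight 1/576
  (V=0, Z=4, U=3, Y=0, X=1, W=0) weight 1/576
  (V=0, Z=4, U=3, Y=0, X=1, W=2) weight 1/576
  … 8 more
Group by W:
  weight(W=0) = 1/72
  weight(W=2) = 1/72
Total weight = 1/72 + 1/72 = 1/36
P(W=0 | obs) = 1/72 / 1/36 = 1/2
P(W=2 | obs) = 1/72 / 1/36 = 1/2

P(W=0) = 1/2, P(W=2) = 1/2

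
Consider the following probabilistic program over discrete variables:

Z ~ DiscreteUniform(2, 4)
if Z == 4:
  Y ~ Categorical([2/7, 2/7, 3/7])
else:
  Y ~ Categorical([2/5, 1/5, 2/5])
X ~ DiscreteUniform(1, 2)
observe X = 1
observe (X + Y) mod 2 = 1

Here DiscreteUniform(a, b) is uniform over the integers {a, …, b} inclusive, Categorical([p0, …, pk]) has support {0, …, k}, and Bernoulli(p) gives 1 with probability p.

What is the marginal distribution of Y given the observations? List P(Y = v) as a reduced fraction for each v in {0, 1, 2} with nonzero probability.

P(Y=0) = 38/81, P(Y=2) = 43/81

Enumerate traces; 6 have nonzero weight after conditioning:
  (Z=2, Y=0, X=1) weight 1/15
  (Z=2, Y=2, X=1) weight 1/15
  (Z=3, Y=0, X=1) weight 1/15
  (Z=3, Y=2, X=1) weight 1/15
  (Z=4, Y=0, X=1) weight 1/21
  (Z=4, Y=2, X=1) weight 1/14
Group by Y:
  weight(Y=0) = 19/105
  weight(Y=2) = 43/210
Total weight = 19/105 + 43/210 = 27/70
P(Y=0 | obs) = 19/105 / 27/70 = 38/81
P(Y=2 | obs) = 43/210 / 27/70 = 43/81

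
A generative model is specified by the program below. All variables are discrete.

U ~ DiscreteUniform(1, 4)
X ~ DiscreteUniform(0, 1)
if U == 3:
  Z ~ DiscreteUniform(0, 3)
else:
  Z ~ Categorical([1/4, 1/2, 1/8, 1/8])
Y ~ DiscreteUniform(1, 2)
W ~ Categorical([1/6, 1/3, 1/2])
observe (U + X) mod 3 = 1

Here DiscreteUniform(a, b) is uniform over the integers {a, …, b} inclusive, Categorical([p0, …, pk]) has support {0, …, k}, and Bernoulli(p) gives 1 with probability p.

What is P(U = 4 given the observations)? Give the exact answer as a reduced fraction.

P(U = 4 | obs) = 1/3

Enumerate traces; 72 have nonzero weight after conditioning:
  (U=1, X=0, Z=0, Y=1, W=0) weight 1/384
  (U=1, X=0, Z=0, Y=1, W=1) weight 1/192
  (U=1, X=0, Z=0, Y=1, W=2) weight 1/128
  (U=1, X=0, Z=0, Y=2, W=0) weight 1/384
  (U=1, X=0, Z=0, Y=2, W=1) weight 1/192
  (U=1, X=0, Z=0, Y=2, W=2) weight 1/128
  (U=1, X=0, Z=1, Y=1, W=0) weight 1/192
  (U=1, X=0, Z=1, Y=1, W=1) weight 1/96
  (U=3, X=1, Z=0, Y=1, W=0) weight 1/384
  (U=4, X=0, Z=0, Y=1, W=0) weight 1/384
  … 62 more
Group by U:
  weight(U=1) = 1/8
  weight(U=3) = 1/8
  weight(U=4) = 1/8
Total weight = 1/8 + 1/8 + 1/8 = 3/8
P(U=1 | obs) = 1/8 / 3/8 = 1/3
P(U=3 | obs) = 1/8 / 3/8 = 1/3
P(U=4 | obs) = 1/8 / 3/8 = 1/3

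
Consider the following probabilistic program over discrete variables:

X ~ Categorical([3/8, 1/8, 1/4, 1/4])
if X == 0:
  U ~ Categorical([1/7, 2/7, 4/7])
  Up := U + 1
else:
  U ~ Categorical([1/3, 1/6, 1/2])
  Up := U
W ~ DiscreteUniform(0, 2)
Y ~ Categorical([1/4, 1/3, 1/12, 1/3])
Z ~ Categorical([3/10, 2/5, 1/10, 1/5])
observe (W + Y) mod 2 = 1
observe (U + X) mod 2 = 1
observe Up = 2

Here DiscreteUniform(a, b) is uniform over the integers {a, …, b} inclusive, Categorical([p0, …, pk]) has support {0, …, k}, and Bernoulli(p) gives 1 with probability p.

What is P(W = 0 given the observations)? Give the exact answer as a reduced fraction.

Enumerate traces; 72 have nonzero weight after conditioning:
  (X=0, U=1, W=0, Y=1, Z=0) weight 1/280
  (X=0, U=1, W=0, Y=1, Z=1) weight 1/210
  (X=0, U=1, W=0, Y=1, Z=2) weight 1/840
  (X=0, U=1, W=0, Y=1, Z=3) weight 1/420
  (X=0, U=1, W=0, Y=3, Z=0) weight 1/280
  (X=0, U=1, W=0, Y=3, Z=1) weight 1/210
  (X=0, U=1, W=0, Y=3, Z=2) weight 1/840
  (X=0, U=1, W=0, Y=3, Z=3) weight 1/420
  (X=0, U=1, W=1, Y=0, Z=0) weight 3/1120
  (X=0, U=1, W=2, Y=1, Z=0) weight 1/280
  … 62 more
Group by W:
  weight(W=0) = 11/168
  weight(W=1) = 11/336
  weight(W=2) = 11/168
Total weight = 11/168 + 11/336 + 11/168 = 55/336
P(W=0 | obs) = 11/168 / 55/336 = 2/5
P(W=1 | obs) = 11/336 / 55/336 = 1/5
P(W=2 | obs) = 11/168 / 55/336 = 2/5

P(W = 0 | obs) = 2/5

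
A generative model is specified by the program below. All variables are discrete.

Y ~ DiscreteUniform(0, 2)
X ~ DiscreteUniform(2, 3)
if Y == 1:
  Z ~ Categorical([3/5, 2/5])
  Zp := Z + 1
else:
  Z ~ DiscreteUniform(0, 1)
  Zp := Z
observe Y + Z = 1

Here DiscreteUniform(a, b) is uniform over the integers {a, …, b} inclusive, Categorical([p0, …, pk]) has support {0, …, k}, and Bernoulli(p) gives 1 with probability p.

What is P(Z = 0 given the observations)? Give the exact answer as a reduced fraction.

Enumerate traces; 4 have nonzero weight after conditioning:
  (Y=0, X=2, Z=1) weight 1/12
  (Y=0, X=3, Z=1) weight 1/12
  (Y=1, X=2, Z=0) weight 1/10
  (Y=1, X=3, Z=0) weight 1/10
Group by Z:
  weight(Z=0) = 1/5
  weight(Z=1) = 1/6
Total weight = 1/5 + 1/6 = 11/30
P(Z=0 | obs) = 1/5 / 11/30 = 6/11
P(Z=1 | obs) = 1/6 / 11/30 = 5/11

P(Z = 0 | obs) = 6/11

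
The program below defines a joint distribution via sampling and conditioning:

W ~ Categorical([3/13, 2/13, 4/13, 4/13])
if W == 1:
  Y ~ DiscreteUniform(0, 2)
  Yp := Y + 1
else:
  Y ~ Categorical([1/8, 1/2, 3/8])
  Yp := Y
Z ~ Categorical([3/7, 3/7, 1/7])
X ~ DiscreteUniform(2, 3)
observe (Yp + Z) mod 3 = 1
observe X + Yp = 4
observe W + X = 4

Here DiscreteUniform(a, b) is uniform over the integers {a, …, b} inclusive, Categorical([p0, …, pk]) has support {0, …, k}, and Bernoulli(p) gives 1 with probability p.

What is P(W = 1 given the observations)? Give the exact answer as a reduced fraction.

Enumerate traces; 2 have nonzero weight after conditioning:
  (W=1, Y=0, Z=0, X=3) weight 1/91
  (W=2, Y=2, Z=2, X=2) weight 3/364
Group by W:
  weight(W=1) = 1/91
  weight(W=2) = 3/364
Total weight = 1/91 + 3/364 = 1/52
P(W=1 | obs) = 1/91 / 1/52 = 4/7
P(W=2 | obs) = 3/364 / 1/52 = 3/7

P(W = 1 | obs) = 4/7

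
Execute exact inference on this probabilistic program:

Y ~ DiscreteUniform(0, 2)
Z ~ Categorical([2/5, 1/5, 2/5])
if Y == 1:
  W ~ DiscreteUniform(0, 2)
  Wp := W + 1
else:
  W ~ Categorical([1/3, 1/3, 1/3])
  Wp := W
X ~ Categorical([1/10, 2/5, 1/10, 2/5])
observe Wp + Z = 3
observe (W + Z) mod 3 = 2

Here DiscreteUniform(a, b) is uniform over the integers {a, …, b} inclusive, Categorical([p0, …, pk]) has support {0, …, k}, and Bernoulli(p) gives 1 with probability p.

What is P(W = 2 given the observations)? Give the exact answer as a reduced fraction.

P(W = 2 | obs) = 2/5

Enumerate traces; 12 have nonzero weight after conditioning:
  (Y=1, Z=0, W=2, X=0) weight 1/225
  (Y=1, Z=0, W=2, X=1) weight 4/225
  (Y=1, Z=0, W=2, X=2) weight 1/225
  (Y=1, Z=0, W=2, X=3) weight 4/225
  (Y=1, Z=1, W=1, X=0) weight 1/450
  (Y=1, Z=1, W=1, X=1) weight 2/225
  (Y=1, Z=1, W=1, X=2) weight 1/450
  (Y=1, Z=1, W=1, X=3) weight 2/225
  (Y=1, Z=2, W=0, X=0) weight 1/225
  … 3 more
Group by W:
  weight(W=0) = 2/45
  weight(W=1) = 1/45
  weight(W=2) = 2/45
Total weight = 2/45 + 1/45 + 2/45 = 1/9
P(W=0 | obs) = 2/45 / 1/9 = 2/5
P(W=1 | obs) = 1/45 / 1/9 = 1/5
P(W=2 | obs) = 2/45 / 1/9 = 2/5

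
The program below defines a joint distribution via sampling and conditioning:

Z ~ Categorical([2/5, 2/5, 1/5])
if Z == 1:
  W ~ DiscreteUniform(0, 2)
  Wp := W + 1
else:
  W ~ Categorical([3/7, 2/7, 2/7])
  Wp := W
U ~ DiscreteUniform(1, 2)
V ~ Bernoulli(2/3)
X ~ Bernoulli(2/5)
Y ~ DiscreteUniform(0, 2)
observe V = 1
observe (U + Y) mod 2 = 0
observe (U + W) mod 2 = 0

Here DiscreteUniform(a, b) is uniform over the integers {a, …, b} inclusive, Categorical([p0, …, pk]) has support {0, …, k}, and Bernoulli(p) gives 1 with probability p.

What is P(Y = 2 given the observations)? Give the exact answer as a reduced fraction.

P(Y = 2 | obs) = 73/178

Enumerate traces; 30 have nonzero weight after conditioning:
  (Z=0, W=0, U=2, V=1, X=0, Y=0) weight 2/175
  (Z=0, W=0, U=2, V=1, X=0, Y=2) weight 2/175
  (Z=0, W=0, U=2, V=1, X=1, Y=0) weight 4/525
  (Z=0, W=0, U=2, V=1, X=1, Y=2) weight 4/525
  (Z=0, W=1, U=1, V=1, X=0, Y=1) weight 4/525
  (Z=0, W=1, U=1, V=1, X=1, Y=1) weight 8/1575
  (Z=0, W=2, U=2, V=1, X=0, Y=0) weight 4/525
  (Z=0, W=2, U=2, V=1, X=0, Y=2) weight 4/525
  … 22 more
Group by Y:
  weight(Y=0) = 73/945
  weight(Y=1) = 32/945
  weight(Y=2) = 73/945
Total weight = 73/945 + 32/945 + 73/945 = 178/945
P(Y=0 | obs) = 73/945 / 178/945 = 73/178
P(Y=1 | obs) = 32/945 / 178/945 = 16/89
P(Y=2 | obs) = 73/945 / 178/945 = 73/178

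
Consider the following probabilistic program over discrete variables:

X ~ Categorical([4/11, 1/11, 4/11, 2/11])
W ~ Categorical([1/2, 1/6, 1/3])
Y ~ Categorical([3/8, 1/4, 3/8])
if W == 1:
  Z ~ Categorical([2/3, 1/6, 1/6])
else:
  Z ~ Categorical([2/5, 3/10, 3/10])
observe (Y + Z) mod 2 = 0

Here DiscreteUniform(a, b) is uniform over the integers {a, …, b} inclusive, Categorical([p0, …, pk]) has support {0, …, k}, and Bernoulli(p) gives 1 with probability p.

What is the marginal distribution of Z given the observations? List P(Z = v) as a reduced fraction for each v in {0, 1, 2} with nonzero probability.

Enumerate traces; 60 have nonzero weight after conditioning:
  (X=0, W=0, Y=0, Z=0) weight 3/110
  (X=0, W=0, Y=0, Z=2) weight 9/440
  (X=0, W=0, Y=1, Z=1) weight 3/220
  (X=0, W=0, Y=2, Z=0) weight 3/110
  (X=0, W=0, Y=2, Z=2) weight 9/440
  (X=0, W=1, Y=0, Z=0) weight 1/66
  (X=0, W=1, Y=0, Z=2) weight 1/264
  (X=0, W=1, Y=1, Z=1) weight 1/396
  … 52 more
Group by Z:
  weight(Z=0) = 1/3
  weight(Z=1) = 5/72
  weight(Z=2) = 5/24
Total weight = 1/3 + 5/72 + 5/24 = 11/18
P(Z=0 | obs) = 1/3 / 11/18 = 6/11
P(Z=1 | obs) = 5/72 / 11/18 = 5/44
P(Z=2 | obs) = 5/24 / 11/18 = 15/44

P(Z=0) = 6/11, P(Z=1) = 5/44, P(Z=2) = 15/44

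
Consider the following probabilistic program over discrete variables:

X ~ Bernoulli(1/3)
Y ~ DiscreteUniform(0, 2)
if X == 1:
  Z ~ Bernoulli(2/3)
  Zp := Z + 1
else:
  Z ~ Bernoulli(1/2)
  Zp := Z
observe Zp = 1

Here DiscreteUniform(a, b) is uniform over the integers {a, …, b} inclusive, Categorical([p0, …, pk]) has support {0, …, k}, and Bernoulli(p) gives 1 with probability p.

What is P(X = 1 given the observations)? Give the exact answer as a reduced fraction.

P(X = 1 | obs) = 1/4

Enumerate traces; 6 have nonzero weight after conditioning:
  (X=0, Y=0, Z=1) weight 1/9
  (X=0, Y=1, Z=1) weight 1/9
  (X=0, Y=2, Z=1) weight 1/9
  (X=1, Y=0, Z=0) weight 1/27
  (X=1, Y=1, Z=0) weight 1/27
  (X=1, Y=2, Z=0) weight 1/27
Group by X:
  weight(X=0) = 1/3
  weight(X=1) = 1/9
Total weight = 1/3 + 1/9 = 4/9
P(X=0 | obs) = 1/3 / 4/9 = 3/4
P(X=1 | obs) = 1/9 / 4/9 = 1/4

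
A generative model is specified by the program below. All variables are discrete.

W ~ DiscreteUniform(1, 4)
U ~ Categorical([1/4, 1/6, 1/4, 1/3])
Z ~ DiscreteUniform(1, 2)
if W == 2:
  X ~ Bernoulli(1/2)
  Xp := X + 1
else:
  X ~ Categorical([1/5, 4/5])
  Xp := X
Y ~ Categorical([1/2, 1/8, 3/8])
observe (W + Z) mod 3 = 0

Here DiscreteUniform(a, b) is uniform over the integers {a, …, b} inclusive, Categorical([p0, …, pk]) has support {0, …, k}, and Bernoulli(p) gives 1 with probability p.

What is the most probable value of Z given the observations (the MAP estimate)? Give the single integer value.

Enumerate traces; 72 have nonzero weight after conditioning:
  (W=1, U=0, Z=2, X=0, Y=0) weight 1/320
  (W=1, U=0, Z=2, X=0, Y=1) weight 1/1280
  (W=1, U=0, Z=2, X=0, Y=2) weight 3/1280
  (W=1, U=0, Z=2, X=1, Y=0) weight 1/80
  (W=1, U=0, Z=2, X=1, Y=1) weight 1/320
  (W=1, U=0, Z=2, X=1, Y=2) weight 3/320
  (W=1, U=1, Z=2, X=0, Y=0) weight 1/480
  (W=1, U=1, Z=2, X=0, Y=1) weight 1/1920
  (W=2, U=0, Z=1, X=0, Y=0) weight 1/128
  … 63 more
Group by Z:
  weight(Z=1) = 1/8
  weight(Z=2) = 1/4
Total weight = 1/8 + 1/4 = 3/8
P(Z=1 | obs) = 1/8 / 3/8 = 1/3
P(Z=2 | obs) = 1/4 / 3/8 = 2/3
argmax = 2

argmax_v P(Z = v | obs) = 2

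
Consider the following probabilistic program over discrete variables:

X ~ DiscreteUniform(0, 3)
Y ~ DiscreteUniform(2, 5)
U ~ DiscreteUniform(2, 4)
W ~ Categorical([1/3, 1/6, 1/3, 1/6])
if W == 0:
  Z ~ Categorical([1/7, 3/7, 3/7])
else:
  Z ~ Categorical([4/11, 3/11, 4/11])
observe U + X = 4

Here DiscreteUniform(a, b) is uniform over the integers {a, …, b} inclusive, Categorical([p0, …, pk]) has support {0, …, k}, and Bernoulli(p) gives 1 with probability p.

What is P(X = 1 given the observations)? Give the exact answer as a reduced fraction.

Enumerate traces; 144 have nonzero weight after conditioning:
  (X=0, Y=2, U=4, W=0, Z=0) weight 1/1008
  (X=0, Y=2, U=4, W=0, Z=1) weight 1/336
  (X=0, Y=2, U=4, W=0, Z=2) weight 1/336
  (X=0, Y=2, U=4, W=1, Z=0) weight 1/792
  (X=0, Y=2, U=4, W=1, Z=1) weight 1/1056
  (X=0, Y=2, U=4, W=1, Z=2) weight 1/792
  (X=0, Y=2, U=4, W=2, Z=0) weight 1/396
  (X=0, Y=2, U=4, W=2, Z=1) weight 1/528
  (X=1, Y=2, U=3, W=0, Z=0) weight 1/1008
  (X=2, Y=2, U=2, W=0, Z=0) weight 1/1008
  … 134 more
Group by X:
  weight(X=0) = 1/12
  weight(X=1) = 1/12
  weight(X=2) = 1/12
Total weight = 1/12 + 1/12 + 1/12 = 1/4
P(X=0 | obs) = 1/12 / 1/4 = 1/3
P(X=1 | obs) = 1/12 / 1/4 = 1/3
P(X=2 | obs) = 1/12 / 1/4 = 1/3

P(X = 1 | obs) = 1/3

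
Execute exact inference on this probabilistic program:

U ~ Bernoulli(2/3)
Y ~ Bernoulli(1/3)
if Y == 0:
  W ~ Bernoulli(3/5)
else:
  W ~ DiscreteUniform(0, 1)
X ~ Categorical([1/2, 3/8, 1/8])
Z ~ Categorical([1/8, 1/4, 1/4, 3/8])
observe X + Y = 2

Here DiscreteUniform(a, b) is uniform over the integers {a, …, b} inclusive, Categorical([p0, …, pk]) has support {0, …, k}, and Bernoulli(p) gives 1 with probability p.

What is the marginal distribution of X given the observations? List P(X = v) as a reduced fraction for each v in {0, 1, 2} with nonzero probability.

Enumerate traces; 32 have nonzero weight after conditioning:
  (U=0, Y=0, W=0, X=2, Z=0) weight 1/720
  (U=0, Y=0, W=0, X=2, Z=1) weight 1/360
  (U=0, Y=0, W=0, X=2, Z=2) weight 1/360
  (U=0, Y=0, W=0, X=2, Z=3) weight 1/240
  (U=0, Y=0, W=1, X=2, Z=0) weight 1/480
  (U=0, Y=0, W=1, X=2, Z=1) weight 1/240
  (U=0, Y=0, W=1, X=2, Z=2) weight 1/240
  (U=0, Y=0, W=1, X=2, Z=3) weight 1/160
  (U=0, Y=1, W=0, X=1, Z=0) weight 1/384
  … 23 more
Group by X:
  weight(X=1) = 1/8
  weight(X=2) = 1/12
Total weight = 1/8 + 1/12 = 5/24
P(X=1 | obs) = 1/8 / 5/24 = 3/5
P(X=2 | obs) = 1/12 / 5/24 = 2/5

P(X=1) = 3/5, P(X=2) = 2/5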